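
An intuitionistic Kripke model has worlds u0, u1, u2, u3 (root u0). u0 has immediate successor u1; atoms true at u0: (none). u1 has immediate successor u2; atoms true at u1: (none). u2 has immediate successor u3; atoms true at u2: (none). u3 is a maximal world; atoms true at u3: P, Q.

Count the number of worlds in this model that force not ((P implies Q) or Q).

u0: does not force it — u0 does not force not ((P implies Q) or Q) since u0 is accessible from u0 and u0 forces (P implies Q) or Q.
u1: does not force it — u1 does not force not ((P implies Q) or Q) since u1 is accessible from u1 and u1 forces (P implies Q) or Q.
u2: does not force it.
u3: does not force it.
Worlds forcing the formula: { }.

0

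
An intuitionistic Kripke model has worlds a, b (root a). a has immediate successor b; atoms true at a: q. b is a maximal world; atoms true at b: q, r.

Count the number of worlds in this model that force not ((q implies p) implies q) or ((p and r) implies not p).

a: forces it.
b: forces it.
Worlds forcing the formula: {a, b}.

2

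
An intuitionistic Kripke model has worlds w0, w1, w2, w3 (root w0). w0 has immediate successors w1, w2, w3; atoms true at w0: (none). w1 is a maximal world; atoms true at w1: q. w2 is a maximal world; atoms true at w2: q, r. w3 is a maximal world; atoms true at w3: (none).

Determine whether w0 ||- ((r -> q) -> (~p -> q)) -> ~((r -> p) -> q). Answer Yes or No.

No

w0 ||-/- ((r -> q) -> (~p -> q)) -> ~((r -> p) -> q): at the accessible world w1, w1 ||- (r -> q) -> (~p -> q) but w1 ||-/- ~((r -> p) -> q).
w1 ||-/- ~((r -> p) -> q) since w1 is accessible from w1 and w1 ||- (r -> p) -> q.
w1 ||- (r -> p) -> q: every world accessible from w1 that forces r -> p (namely w1) also forces q.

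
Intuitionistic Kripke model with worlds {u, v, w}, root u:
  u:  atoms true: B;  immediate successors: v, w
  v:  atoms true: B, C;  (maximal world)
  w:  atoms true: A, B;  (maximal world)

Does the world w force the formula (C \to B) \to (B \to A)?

w \Vdash (C \to B) \to (B \to A): every world accessible from w that forces C \to B (namely w) also forces B \to A.

Yes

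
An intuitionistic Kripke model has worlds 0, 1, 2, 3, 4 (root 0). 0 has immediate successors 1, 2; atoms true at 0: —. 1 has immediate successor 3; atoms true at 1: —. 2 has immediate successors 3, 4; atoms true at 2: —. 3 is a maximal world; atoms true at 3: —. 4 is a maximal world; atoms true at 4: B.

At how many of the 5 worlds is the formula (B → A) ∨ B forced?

3

0: does not force it — 0 ⊮ (B → A) ∨ B: neither disjunct is forced at 0.
1: forces it.
2: does not force it.
3: forces it.
4: forces it.
Worlds forcing the formula: {1, 3, 4}.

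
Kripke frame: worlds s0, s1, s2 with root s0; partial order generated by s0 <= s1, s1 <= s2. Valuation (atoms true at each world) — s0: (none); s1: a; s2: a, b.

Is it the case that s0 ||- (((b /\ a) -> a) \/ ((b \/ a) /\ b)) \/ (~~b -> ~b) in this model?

s0 ||- (((b /\ a) -> a) \/ ((b \/ a) /\ b)) \/ (~~b -> ~b) via the disjunct ((b /\ a) -> a) \/ ((b \/ a) /\ b).

Yes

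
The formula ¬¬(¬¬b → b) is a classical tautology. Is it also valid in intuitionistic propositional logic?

Yes

This is the double negation of double-negation elimination, which is intuitionistically derivable.
By Glivenko's theorem the double negation of any classical propositional tautology is intuitionistically provable; ¬¬b → b is classically a tautology.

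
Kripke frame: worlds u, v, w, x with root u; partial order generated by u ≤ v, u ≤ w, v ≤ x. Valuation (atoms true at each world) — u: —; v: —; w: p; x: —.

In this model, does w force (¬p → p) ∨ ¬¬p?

w ⊩ (¬p → p) ∨ ¬¬p via the disjunct ¬p → p.

Yes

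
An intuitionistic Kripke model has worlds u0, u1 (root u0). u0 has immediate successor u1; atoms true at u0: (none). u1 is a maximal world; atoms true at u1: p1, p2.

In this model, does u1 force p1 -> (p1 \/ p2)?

Yes

u1 ||- p1 -> (p1 \/ p2): every world accessible from u1 that forces p1 (namely u1) also forces p1 \/ p2.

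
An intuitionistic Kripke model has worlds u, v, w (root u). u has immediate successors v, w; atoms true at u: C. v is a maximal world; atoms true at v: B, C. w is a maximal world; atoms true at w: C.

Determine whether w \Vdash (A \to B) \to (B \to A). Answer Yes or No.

Yes

w \Vdash (A \to B) \to (B \to A): every world accessible from w that forces A \to B (namely w) also forces B \to A.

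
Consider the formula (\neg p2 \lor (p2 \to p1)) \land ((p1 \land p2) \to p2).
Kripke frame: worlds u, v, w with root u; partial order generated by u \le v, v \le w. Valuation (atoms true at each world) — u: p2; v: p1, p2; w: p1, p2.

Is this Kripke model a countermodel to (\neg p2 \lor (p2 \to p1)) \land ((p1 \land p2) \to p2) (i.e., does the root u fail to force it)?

u \nVdash (\neg p2 \lor (p2 \to p1)) \land ((p1 \land p2) \to p2) since u fails \neg p2 \lor (p2 \to p1).
So the root u does not force (\neg p2 \lor (p2 \to p1)) \land ((p1 \land p2) \to p2); the model is a countermodel.

Yes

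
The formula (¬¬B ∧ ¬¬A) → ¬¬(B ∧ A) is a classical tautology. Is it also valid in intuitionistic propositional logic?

Yes

This is the distribution of double negation over conjunction, which is intuitionistically derivable.
Assume ¬¬B, ¬¬A, and ¬(B ∧ A). From B we'd get ¬A (since B ∧ A is refuted), contradicting ¬¬A; so ¬B, contradicting ¬¬B.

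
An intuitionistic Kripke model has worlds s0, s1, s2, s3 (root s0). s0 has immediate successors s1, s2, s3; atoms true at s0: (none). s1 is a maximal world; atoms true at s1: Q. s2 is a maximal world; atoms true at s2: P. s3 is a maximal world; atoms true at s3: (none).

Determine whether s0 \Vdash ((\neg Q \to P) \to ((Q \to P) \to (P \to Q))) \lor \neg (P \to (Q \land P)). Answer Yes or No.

s0 \nVdash ((\neg Q \to P) \to ((Q \to P) \to (P \to Q))) \lor \neg (P \to (Q \land P)): neither disjunct is forced at s0.
s0 \nVdash (\neg Q \to P) \to ((Q \to P) \to (P \to Q)): at the accessible world s2, s2 \Vdash \neg Q \to P but s2 \nVdash (Q \to P) \to (P \to Q).
s2 \nVdash (Q \to P) \to (P \to Q): already at s2 itself, s2 \Vdash Q \to P but s2 \nVdash P \to Q.
s2 \nVdash P \to Q: already at s2 itself, s2 \Vdash P but s2 \nVdash Q.
s2 lacks atom Q, so s2 \nVdash Q.

No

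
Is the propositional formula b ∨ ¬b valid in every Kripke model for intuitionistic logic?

This is the law of excluded middle, which is not intuitionistically valid.
A Kripke countermodel: worlds s0, s1; order generated by s0 ≤ s1; atoms true at each world — s0:{}; s1:{b}.
s0 ⊮ b ∨ ¬b: neither disjunct is forced at s0.
s0 lacks atom b, so s0 ⊮ b.
So the root s0 does not force the formula.

No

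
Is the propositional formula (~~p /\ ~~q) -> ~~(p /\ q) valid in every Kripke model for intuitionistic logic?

Yes

This is the distribution of double negation over conjunction, which is intuitionistically derivable.
Assume ~~p, ~~q, and ~(p /\ q). From p we'd get ~q (since p /\ q is refuted), contradicting ~~q; so ~p, contradicting ~~p.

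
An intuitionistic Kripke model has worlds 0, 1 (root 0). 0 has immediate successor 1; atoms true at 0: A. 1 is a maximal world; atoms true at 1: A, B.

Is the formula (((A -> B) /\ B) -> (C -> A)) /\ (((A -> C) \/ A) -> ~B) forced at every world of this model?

No

Not every world: 0 ||-/- (((A -> B) /\ B) -> (C -> A)) /\ (((A -> C) \/ A) -> ~B).
0 ||-/- (((A -> B) /\ B) -> (C -> A)) /\ (((A -> C) \/ A) -> ~B) since 0 fails ((A -> C) \/ A) -> ~B.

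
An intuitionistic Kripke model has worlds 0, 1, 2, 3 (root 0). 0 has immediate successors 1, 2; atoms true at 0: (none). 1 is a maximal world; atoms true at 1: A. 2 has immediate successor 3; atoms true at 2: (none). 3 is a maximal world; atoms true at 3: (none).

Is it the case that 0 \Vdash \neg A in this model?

No

0 \nVdash \neg A since 1 is accessible from 0 and 1 \Vdash A.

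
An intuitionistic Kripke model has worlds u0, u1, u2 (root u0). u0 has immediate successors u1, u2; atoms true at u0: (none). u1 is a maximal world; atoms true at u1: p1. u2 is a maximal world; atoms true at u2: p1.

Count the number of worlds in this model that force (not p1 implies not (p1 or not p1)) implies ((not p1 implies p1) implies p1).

u0: does not force it — u0 does not force (not p1 implies not (p1 or not p1)) implies ((not p1 implies p1) implies p1): already at u0 itself, u0 forces not p1 implies not (p1 or not p1) but u0 does not force (not p1 implies p1) implies p1.
u1: forces it.
u2: forces it.
Worlds forcing the formula: {u1, u2}.

2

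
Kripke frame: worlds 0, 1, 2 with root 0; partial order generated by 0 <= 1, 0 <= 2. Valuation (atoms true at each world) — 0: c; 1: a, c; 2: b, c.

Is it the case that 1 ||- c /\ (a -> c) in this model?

Yes

1 ||- c /\ (a -> c) since 1 forces both conjuncts.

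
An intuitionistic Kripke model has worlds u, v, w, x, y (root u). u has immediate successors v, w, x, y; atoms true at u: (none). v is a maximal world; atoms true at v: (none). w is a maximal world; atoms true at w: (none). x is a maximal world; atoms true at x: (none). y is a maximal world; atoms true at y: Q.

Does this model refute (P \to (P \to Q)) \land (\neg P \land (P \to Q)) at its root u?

No

u \Vdash (P \to (P \to Q)) \land (\neg P \land (P \to Q)) since u forces both conjuncts.
So the root u forces (P \to (P \to Q)) \land (\neg P \land (P \to Q)); the model is not a countermodel.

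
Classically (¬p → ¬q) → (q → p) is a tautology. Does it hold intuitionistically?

This is the converse of contraposition, which is not intuitionistically valid.
A Kripke countermodel: worlds w0, w1; order generated by w0 ≤ w1; atoms true at each world — w0:{q}; w1:{p,q}.
w0 ⊮ (¬p → ¬q) → (q → p): already at w0 itself, w0 ⊩ ¬p → ¬q but w0 ⊮ q → p.
w0 ⊮ q → p: already at w0 itself, w0 ⊩ q but w0 ⊮ p.
w0 lacks atom p, so w0 ⊮ p.
So the root w0 does not force the formula.

No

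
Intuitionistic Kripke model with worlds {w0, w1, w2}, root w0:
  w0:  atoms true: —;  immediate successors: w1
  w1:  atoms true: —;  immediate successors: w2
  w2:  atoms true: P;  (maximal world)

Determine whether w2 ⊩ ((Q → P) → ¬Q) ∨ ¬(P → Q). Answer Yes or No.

w2 ⊩ ((Q → P) → ¬Q) ∨ ¬(P → Q) via the disjunct (Q → P) → ¬Q.

Yes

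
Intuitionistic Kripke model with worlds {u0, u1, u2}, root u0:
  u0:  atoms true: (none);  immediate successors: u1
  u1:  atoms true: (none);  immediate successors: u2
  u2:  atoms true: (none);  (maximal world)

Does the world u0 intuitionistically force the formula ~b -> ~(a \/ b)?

u0 ||- ~b -> ~(a \/ b): every world accessible from u0 that forces ~b (namely u0, u1, u2) also forces ~(a \/ b).

Yes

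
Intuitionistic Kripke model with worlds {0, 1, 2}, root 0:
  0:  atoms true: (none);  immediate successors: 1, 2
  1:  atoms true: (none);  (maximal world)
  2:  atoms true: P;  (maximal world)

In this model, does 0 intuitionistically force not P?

No

0 does not force not P since 2 is accessible from 0 and 2 forces P.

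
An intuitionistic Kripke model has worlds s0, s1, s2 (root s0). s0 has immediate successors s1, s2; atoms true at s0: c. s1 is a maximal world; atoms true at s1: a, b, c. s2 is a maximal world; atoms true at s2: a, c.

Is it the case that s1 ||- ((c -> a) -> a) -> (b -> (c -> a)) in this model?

s1 ||- ((c -> a) -> a) -> (b -> (c -> a)): every world accessible from s1 that forces (c -> a) -> a (namely s1) also forces b -> (c -> a).

Yes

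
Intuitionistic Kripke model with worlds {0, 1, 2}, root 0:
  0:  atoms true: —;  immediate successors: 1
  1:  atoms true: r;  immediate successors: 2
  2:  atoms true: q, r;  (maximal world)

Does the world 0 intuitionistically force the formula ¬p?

Yes

0 ⊩ ¬p: no world accessible from 0 forces p.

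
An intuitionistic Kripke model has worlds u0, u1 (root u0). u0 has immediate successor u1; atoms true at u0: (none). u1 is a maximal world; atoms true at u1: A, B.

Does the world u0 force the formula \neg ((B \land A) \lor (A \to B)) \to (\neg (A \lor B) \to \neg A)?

u0 \Vdash \neg ((B \land A) \lor (A \to B)) \to (\neg (A \lor B) \to \neg A) vacuously: no world accessible from u0 forces the antecedent \neg ((B \land A) \lor (A \to B)).

Yes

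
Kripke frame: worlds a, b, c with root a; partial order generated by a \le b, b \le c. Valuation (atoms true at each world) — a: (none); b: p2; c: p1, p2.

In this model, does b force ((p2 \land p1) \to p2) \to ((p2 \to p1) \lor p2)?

Yes

b \Vdash ((p2 \land p1) \to p2) \to ((p2 \to p1) \lor p2): every world accessible from b that forces (p2 \land p1) \to p2 (namely b, c) also forces (p2 \to p1) \lor p2.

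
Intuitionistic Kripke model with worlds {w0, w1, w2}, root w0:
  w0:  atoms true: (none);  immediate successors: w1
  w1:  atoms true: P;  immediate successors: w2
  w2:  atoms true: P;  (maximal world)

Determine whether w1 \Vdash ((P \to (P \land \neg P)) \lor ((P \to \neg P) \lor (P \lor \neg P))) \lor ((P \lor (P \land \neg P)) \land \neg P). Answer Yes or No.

Yes

w1 \Vdash ((P \to (P \land \neg P)) \lor ((P \to \neg P) \lor (P \lor \neg P))) \lor ((P \lor (P \land \neg P)) \land \neg P) via the disjunct (P \to (P \land \neg P)) \lor ((P \to \neg P) \lor (P \lor \neg P)).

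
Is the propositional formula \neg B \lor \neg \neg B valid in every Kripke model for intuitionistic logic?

No

This is the weak law of excluded middle, which is not intuitionistically valid.
A Kripke countermodel: worlds 0, 1, 2; order generated by 0 \le 1, 0 \le 2; atoms true at each world — 0:{}; 1:{B}; 2:{}.
0 \nVdash \neg B \lor \neg \neg B: neither disjunct is forced at 0.
0 \nVdash \neg B since 1 is accessible from 0 and 1 \Vdash B.
So the root 0 does not force the formula.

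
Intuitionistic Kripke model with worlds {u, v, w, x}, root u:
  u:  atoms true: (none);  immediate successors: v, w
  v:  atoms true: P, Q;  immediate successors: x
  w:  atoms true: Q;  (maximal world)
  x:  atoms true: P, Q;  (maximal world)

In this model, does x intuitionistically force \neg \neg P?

Yes

x \Vdash \neg \neg P: no world accessible from x forces \neg P.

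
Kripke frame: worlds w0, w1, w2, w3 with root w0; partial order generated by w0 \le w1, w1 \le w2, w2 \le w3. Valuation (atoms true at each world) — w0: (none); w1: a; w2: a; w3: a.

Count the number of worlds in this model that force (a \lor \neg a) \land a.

w0: does not force it — w0 \nVdash (a \lor \neg a) \land a since w0 fails a \lor \neg a.
w1: forces it.
w2: forces it.
w3: forces it.
Worlds forcing the formula: {w1, w2, w3}.

3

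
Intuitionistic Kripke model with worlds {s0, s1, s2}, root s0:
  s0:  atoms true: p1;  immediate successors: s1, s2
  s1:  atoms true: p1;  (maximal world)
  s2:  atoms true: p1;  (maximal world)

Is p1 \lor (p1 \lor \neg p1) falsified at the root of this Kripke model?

No

s0 \Vdash p1 \lor (p1 \lor \neg p1) via the disjunct p1.
So the root s0 forces p1 \lor (p1 \lor \neg p1); the model is not a countermodel.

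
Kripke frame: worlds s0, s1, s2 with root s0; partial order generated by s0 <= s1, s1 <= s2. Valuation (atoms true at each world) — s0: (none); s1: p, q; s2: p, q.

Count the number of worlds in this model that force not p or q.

2

s0: does not force it — s0 does not force not p or q: neither disjunct is forced at s0.
s1: forces it.
s2: forces it.
Worlds forcing the formula: {s1, s2}.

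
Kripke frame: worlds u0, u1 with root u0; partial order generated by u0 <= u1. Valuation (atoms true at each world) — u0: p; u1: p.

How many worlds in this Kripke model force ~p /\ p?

0

u0: does not force it — u0 ||-/- ~p /\ p since u0 fails ~p.
u1: does not force it — u1 ||-/- ~p /\ p since u1 fails ~p.
Worlds forcing the formula: { }.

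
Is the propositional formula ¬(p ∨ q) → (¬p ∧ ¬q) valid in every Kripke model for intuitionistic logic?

Yes

This is a constructively valid De Morgan direction (negated disjunction to conjunction of negations), which is intuitionistically derivable.
From ¬(p ∨ q): if p held then p ∨ q would, contradiction — so ¬p; similarly ¬q.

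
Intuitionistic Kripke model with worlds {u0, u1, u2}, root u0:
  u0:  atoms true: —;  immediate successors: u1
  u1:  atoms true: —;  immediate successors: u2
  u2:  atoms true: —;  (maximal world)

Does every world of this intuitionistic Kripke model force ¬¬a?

No

Not every world: u0 ⊮ ¬¬a.
u0 ⊮ ¬¬a since u0 is accessible from u0 and u0 ⊩ ¬a.
u0 ⊩ ¬a: no world accessible from u0 forces a.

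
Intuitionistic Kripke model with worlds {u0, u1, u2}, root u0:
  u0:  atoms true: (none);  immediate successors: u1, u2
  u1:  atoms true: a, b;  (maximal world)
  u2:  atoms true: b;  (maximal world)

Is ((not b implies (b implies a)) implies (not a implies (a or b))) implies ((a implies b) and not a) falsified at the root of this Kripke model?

u0 does not force ((not b implies (b implies a)) implies (not a implies (a or b))) implies ((a implies b) and not a): already at u0 itself, u0 forces (not b implies (b implies a)) implies (not a implies (a or b)) but u0 does not force (a implies b) and not a.
u0 does not force (a implies b) and not a since u0 fails not a.
So the root u0 does not force ((not b implies (b implies a)) implies (not a implies (a or b))) implies ((a implies b) and not a); the model is a countermodel.

Yes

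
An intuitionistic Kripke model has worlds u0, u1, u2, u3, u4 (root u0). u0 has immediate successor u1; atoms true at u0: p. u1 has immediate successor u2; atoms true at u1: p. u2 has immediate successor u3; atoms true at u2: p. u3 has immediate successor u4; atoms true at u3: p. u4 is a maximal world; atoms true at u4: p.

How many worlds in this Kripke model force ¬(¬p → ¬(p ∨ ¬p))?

0

u0: does not force it — u0 ⊮ ¬(¬p → ¬(p ∨ ¬p)) since u0 is accessible from u0 and u0 ⊩ ¬p → ¬(p ∨ ¬p).
u1: does not force it — u1 ⊮ ¬(¬p → ¬(p ∨ ¬p)) since u1 is accessible from u1 and u1 ⊩ ¬p → ¬(p ∨ ¬p).
u2: does not force it — u2 ⊮ ¬(¬p → ¬(p ∨ ¬p)) since u2 is accessible from u2 and u2 ⊩ ¬p → ¬(p ∨ ¬p).
u3: does not force it.
u4: does not force it.
Worlds forcing the formula: { }.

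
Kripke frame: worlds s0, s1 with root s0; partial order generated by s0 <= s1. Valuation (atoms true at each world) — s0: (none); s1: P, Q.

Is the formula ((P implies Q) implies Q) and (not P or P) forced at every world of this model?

Not every world: s0 does not force ((P implies Q) implies Q) and (not P or P).
s0 does not force ((P implies Q) implies Q) and (not P or P) since s0 fails (P implies Q) implies Q.

No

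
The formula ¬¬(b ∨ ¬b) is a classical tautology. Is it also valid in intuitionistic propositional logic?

Yes

This is the double negation of excluded middle, which is intuitionistically derivable.
Assuming ¬(b ∨ ¬b): from b we'd get b ∨ ¬b, so ¬b; but then b ∨ ¬b again — contradiction. Hence ¬¬(b ∨ ¬b).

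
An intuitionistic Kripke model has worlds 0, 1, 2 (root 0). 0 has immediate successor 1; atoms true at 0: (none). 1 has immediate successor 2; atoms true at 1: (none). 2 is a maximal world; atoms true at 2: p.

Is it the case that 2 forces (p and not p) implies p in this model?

2 forces (p and not p) implies p vacuously: no world accessible from 2 forces the antecedent p and not p.

Yes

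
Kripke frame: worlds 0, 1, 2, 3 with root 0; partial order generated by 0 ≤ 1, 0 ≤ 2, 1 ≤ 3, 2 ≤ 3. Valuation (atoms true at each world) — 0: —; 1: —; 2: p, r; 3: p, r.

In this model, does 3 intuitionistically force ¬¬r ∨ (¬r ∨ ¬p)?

Yes

3 ⊩ ¬¬r ∨ (¬r ∨ ¬p) via the disjunct ¬¬r.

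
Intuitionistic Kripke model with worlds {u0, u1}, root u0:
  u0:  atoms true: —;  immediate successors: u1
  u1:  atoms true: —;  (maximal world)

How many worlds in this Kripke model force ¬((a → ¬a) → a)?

u0: forces it.
u1: forces it.
Worlds forcing the formula: {u0, u1}.

2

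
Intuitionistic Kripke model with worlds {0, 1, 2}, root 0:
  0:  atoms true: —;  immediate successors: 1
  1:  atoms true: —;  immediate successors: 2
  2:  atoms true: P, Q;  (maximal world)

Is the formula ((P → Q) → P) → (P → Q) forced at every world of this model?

0 ⊩ ((P → Q) → P) → (P → Q): every world accessible from 0 that forces (P → Q) → P (namely 2) also forces P → Q.
Since the root 0 forces ((P → Q) → P) → (P → Q) and forcing is persistent (monotone upward), every world forces it.

Yes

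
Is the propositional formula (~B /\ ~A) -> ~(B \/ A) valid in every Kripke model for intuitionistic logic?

This is a constructively valid De Morgan direction (conjunction of negations to negated disjunction), which is intuitionistically derivable.
If both ~B and ~A hold at a world, no accessible world forces B or forces A, so none forces B \/ A.

Yes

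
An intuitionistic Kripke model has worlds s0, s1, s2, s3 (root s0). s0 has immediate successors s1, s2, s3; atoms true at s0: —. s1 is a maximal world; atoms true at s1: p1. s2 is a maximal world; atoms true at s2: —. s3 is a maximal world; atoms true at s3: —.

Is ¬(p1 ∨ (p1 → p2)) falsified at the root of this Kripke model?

s0 ⊮ ¬(p1 ∨ (p1 → p2)) since s1 is accessible from s0 and s1 ⊩ p1 ∨ (p1 → p2).
s1 ⊩ p1 ∨ (p1 → p2) via the disjunct p1.
So the root s0 does not force ¬(p1 ∨ (p1 → p2)); the model is a countermodel.

Yes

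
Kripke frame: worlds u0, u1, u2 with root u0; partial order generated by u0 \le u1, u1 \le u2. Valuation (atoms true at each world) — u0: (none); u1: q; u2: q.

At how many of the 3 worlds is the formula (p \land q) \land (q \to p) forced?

u0: does not force it — u0 \nVdash (p \land q) \land (q \to p) since u0 fails p \land q.
u1: does not force it.
u2: does not force it.
Worlds forcing the formula: { }.

0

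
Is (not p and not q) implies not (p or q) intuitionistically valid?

This is a constructively valid De Morgan direction (conjunction of negations to negated disjunction), which is intuitionistically derivable.
If both not p and not q hold at a world, no accessible world forces p or forces q, so none forces p or q.

Yes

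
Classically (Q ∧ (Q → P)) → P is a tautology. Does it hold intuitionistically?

This is modus ponens in implicational form, which is intuitionistically derivable.
If a world forces Q and Q → P, then applying the implication at that world (which is accessible from itself) gives P.

Yes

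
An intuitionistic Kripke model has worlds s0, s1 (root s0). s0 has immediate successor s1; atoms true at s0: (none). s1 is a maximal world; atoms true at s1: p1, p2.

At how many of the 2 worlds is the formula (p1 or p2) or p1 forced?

1

s0: does not force it — s0 does not force (p1 or p2) or p1: neither disjunct is forced at s0.
s1: forces it.
Worlds forcing the formula: {s1}.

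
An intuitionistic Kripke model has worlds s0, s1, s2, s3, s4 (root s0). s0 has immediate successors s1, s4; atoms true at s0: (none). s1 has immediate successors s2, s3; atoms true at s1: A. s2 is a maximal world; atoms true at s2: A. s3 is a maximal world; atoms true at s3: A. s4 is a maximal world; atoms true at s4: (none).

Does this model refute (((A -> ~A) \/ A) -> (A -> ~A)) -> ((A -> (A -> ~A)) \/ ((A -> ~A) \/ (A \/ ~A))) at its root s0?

No

s0 ||- (((A -> ~A) \/ A) -> (A -> ~A)) -> ((A -> (A -> ~A)) \/ ((A -> ~A) \/ (A \/ ~A))): every world accessible from s0 that forces ((A -> ~A) \/ A) -> (A -> ~A) (namely s4) also forces (A -> (A -> ~A)) \/ ((A -> ~A) \/ (A \/ ~A)).
So the root s0 forces (((A -> ~A) \/ A) -> (A -> ~A)) -> ((A -> (A -> ~A)) \/ ((A -> ~A) \/ (A \/ ~A))); the model is not a countermodel.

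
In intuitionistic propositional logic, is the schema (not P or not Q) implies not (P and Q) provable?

This is a constructively valid De Morgan direction (disjunction of negations to negated conjunction), which is intuitionistically derivable.
If not P holds at a world then no accessible world forces P, hence none forces P and Q; likewise for not Q.

Yes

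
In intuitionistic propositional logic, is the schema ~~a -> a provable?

This is double-negation elimination, which is not intuitionistically valid.
A Kripke countermodel: worlds 0, 1; order generated by 0 <= 1; atoms true at each world — 0:{}; 1:{a}.
0 ||-/- ~~a -> a: already at 0 itself, 0 ||- ~~a but 0 ||-/- a.
0 lacks atom a, so 0 ||-/- a.
So the root 0 does not force the formula.

No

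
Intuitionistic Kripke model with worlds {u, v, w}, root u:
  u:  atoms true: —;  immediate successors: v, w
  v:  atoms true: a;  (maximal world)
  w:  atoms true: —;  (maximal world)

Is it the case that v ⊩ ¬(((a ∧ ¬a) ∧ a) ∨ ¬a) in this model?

v ⊩ ¬(((a ∧ ¬a) ∧ a) ∨ ¬a): no world accessible from v forces ((a ∧ ¬a) ∧ a) ∨ ¬a.

Yes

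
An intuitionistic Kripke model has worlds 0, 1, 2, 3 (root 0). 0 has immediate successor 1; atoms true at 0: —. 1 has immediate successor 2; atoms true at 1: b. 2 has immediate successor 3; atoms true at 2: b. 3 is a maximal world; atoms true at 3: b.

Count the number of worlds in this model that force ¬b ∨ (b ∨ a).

0: does not force it — 0 ⊮ ¬b ∨ (b ∨ a): neither disjunct is forced at 0.
1: forces it.
2: forces it.
3: forces it.
Worlds forcing the formula: {1, 2, 3}.

3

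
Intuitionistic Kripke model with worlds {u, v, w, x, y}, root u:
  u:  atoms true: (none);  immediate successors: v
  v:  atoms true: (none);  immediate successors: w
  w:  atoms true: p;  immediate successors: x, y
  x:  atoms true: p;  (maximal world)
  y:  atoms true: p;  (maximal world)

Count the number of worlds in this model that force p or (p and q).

u: does not force it — u does not force p or (p and q): neither disjunct is forced at u.
v: does not force it — v does not force p or (p and q): neither disjunct is forced at v.
w: forces it.
x: forces it.
y: forces it.
Worlds forcing the formula: {w, x, y}.

3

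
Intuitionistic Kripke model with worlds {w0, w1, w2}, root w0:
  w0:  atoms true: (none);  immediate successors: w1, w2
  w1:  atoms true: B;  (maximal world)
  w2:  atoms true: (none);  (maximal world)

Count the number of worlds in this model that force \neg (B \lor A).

w0: does not force it — w0 \nVdash \neg (B \lor A) since w1 is accessible from w0 and w1 \Vdash B \lor A.
w1: does not force it.
w2: forces it.
Worlds forcing the formula: {w2}.

1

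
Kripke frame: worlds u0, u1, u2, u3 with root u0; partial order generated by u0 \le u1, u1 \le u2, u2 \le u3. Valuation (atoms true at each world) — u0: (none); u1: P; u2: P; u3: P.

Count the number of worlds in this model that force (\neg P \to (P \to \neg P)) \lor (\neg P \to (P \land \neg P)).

u0: forces it.
u1: forces it.
u2: forces it.
u3: forces it.
Worlds forcing the formula: {u0, u1, u2, u3}.

4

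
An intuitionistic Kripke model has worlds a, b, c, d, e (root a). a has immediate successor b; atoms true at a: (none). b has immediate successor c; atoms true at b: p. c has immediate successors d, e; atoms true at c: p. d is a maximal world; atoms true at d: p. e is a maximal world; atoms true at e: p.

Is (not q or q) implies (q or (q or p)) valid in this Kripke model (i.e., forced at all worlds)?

No

Not every world: a does not force (not q or q) implies (q or (q or p)).
a does not force (not q or q) implies (q or (q or p)): already at a itself, a forces not q or q but a does not force q or (q or p).
a does not force q or (q or p): neither disjunct is forced at a.
a lacks atom q, so a does not force q.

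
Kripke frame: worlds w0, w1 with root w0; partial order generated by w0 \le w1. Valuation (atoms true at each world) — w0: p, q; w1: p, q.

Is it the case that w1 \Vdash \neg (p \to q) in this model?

w1 \nVdash \neg (p \to q) since w1 is accessible from w1 and w1 \Vdash p \to q.
w1 \Vdash p \to q: every world accessible from w1 that forces p (namely w1) also forces q.

No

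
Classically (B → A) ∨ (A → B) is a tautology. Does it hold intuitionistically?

This is the Gödel–Dummett linearity axiom, which is not intuitionistically valid.
A Kripke countermodel: worlds 0, 1, 2; order generated by 0 ≤ 1, 0 ≤ 2; atoms true at each world — 0:{}; 1:{B}; 2:{A}.
0 ⊮ (B → A) ∨ (A → B): neither disjunct is forced at 0.
0 ⊮ B → A: at the accessible world 1, 1 ⊩ B but 1 ⊮ A.
1 lacks atom A, so 1 ⊮ A.
So the root 0 does not force the formula.

No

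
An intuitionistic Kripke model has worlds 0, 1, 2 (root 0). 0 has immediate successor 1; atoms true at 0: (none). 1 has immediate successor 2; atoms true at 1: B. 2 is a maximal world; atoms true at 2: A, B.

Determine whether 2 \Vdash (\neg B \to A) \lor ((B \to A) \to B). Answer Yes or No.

2 \Vdash (\neg B \to A) \lor ((B \to A) \to B) via the disjunct \neg B \to A.

Yes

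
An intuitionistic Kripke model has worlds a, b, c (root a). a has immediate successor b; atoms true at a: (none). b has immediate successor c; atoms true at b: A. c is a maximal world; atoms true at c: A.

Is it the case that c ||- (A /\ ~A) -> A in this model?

c ||- (A /\ ~A) -> A vacuously: no world accessible from c forces the antecedent A /\ ~A.

Yes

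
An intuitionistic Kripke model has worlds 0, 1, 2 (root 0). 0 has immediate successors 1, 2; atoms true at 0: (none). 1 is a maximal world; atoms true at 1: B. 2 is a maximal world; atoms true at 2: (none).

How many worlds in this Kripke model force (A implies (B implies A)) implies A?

0: does not force it — 0 does not force (A implies (B implies A)) implies A: already at 0 itself, 0 forces A implies (B implies A) but 0 does not force A.
1: does not force it — 1 does not force (A implies (B implies A)) implies A: already at 1 itself, 1 forces A implies (B implies A) but 1 does not force A.
2: does not force it.
Worlds forcing the formula: { }.

0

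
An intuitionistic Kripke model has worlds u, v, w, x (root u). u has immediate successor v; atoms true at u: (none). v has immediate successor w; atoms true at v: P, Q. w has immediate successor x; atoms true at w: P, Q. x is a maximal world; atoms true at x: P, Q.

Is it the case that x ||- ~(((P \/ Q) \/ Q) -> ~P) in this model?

x ||- ~(((P \/ Q) \/ Q) -> ~P): no world accessible from x forces ((P \/ Q) \/ Q) -> ~P.

Yes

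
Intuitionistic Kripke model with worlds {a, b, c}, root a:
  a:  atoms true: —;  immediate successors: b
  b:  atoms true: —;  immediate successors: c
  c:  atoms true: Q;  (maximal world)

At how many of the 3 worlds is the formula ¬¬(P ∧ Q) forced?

0

a: does not force it — a ⊮ ¬¬(P ∧ Q) since a is accessible from a and a ⊩ ¬(P ∧ Q).
b: does not force it — b ⊮ ¬¬(P ∧ Q) since b is accessible from b and b ⊩ ¬(P ∧ Q).
c: does not force it.
Worlds forcing the formula: { }.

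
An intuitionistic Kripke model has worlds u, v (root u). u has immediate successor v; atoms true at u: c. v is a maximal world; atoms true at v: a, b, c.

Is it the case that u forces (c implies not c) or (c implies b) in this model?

No

u does not force (c implies not c) or (c implies b): neither disjunct is forced at u.
u does not force c implies not c: already at u itself, u forces c but u does not force not c.
u does not force not c since u is accessible from u and u forces c.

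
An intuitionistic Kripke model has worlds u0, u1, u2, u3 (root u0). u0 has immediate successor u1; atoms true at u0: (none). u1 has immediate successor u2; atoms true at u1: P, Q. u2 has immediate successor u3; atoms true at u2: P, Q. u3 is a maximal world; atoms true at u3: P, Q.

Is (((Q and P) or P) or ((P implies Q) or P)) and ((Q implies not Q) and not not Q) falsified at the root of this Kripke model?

u0 does not force (((Q and P) or P) or ((P implies Q) or P)) and ((Q implies not Q) and not not Q) since u0 fails (Q implies not Q) and not not Q.
So the root u0 does not force (((Q and P) or P) or ((P implies Q) or P)) and ((Q implies not Q) and not not Q); the model is a countermodel.

Yes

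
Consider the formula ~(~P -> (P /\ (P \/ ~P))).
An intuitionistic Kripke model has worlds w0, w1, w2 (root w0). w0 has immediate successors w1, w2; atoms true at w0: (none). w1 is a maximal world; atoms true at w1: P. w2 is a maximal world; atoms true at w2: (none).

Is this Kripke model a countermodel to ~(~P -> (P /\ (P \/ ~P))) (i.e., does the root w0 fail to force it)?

w0 ||-/- ~(~P -> (P /\ (P \/ ~P))) since w1 is accessible from w0 and w1 ||- ~P -> (P /\ (P \/ ~P)).
w1 ||- ~P -> (P /\ (P \/ ~P)) vacuously: no world accessible from w1 forces the antecedent ~P.
So the root w0 does not force ~(~P -> (P /\ (P \/ ~P))); the model is a countermodel.

Yes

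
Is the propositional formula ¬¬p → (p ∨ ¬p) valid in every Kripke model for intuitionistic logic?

No

This is a variant of double-negation elimination (deriving excluded middle from double negation), which is not intuitionistically valid.
A Kripke countermodel: worlds w0, w1; order generated by w0 ≤ w1; atoms true at each world — w0:{}; w1:{p}.
w0 ⊮ ¬¬p → (p ∨ ¬p): already at w0 itself, w0 ⊩ ¬¬p but w0 ⊮ p ∨ ¬p.
w0 ⊮ p ∨ ¬p: neither disjunct is forced at w0.
w0 lacks atom p, so w0 ⊮ p.
So the root w0 does not force the formula.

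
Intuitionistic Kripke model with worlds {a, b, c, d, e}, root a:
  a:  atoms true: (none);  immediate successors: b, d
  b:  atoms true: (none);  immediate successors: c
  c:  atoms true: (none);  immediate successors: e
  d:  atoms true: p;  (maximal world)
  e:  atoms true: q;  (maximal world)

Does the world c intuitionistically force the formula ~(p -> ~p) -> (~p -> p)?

Yes

c ||- ~(p -> ~p) -> (~p -> p) vacuously: no world accessible from c forces the antecedent ~(p -> ~p).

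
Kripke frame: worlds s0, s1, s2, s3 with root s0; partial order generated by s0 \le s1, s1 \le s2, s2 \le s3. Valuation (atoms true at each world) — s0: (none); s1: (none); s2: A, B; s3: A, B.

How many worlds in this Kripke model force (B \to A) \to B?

s0: does not force it — s0 \nVdash (B \to A) \to B: already at s0 itself, s0 \Vdash B \to A but s0 \nVdash B.
s1: does not force it.
s2: forces it.
s3: forces it.
Worlds forcing the formula: {s2, s3}.

2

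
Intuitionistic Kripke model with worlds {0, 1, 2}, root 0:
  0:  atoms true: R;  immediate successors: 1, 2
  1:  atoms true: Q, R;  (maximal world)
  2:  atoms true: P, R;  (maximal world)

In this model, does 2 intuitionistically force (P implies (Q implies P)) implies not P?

2 does not force (P implies (Q implies P)) implies not P: already at 2 itself, 2 forces P implies (Q implies P) but 2 does not force not P.
2 does not force not P since 2 is accessible from 2 and 2 forces P.

No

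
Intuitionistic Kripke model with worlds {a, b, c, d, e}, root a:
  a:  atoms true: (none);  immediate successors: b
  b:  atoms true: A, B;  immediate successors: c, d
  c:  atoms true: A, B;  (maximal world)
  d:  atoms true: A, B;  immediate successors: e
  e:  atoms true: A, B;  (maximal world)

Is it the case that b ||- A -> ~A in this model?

b ||-/- A -> ~A: already at b itself, b ||- A but b ||-/- ~A.
b ||-/- ~A since b is accessible from b and b ||- A.

No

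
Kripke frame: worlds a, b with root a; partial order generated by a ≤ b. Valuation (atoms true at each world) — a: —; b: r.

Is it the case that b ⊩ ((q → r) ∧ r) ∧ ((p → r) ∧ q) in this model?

b ⊮ ((q → r) ∧ r) ∧ ((p → r) ∧ q) since b fails (p → r) ∧ q.

No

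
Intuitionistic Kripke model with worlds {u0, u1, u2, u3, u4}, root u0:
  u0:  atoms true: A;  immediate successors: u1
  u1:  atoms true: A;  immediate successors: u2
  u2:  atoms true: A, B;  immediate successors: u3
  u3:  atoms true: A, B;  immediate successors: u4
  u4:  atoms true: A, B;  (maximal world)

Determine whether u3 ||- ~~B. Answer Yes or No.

u3 ||- ~~B: no world accessible from u3 forces ~B.

Yes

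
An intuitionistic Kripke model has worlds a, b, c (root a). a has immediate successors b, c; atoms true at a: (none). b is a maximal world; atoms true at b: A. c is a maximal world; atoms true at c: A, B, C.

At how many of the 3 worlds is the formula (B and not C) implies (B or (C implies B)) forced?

3

a: forces it.
b: forces it.
c: forces it.
Worlds forcing the formula: {a, b, c}.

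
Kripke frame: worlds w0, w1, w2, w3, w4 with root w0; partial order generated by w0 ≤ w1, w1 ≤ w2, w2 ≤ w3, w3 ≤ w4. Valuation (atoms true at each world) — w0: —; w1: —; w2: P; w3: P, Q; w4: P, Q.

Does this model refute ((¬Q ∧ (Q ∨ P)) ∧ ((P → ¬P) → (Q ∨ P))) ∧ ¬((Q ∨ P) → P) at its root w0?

Yes

w0 ⊮ ((¬Q ∧ (Q ∨ P)) ∧ ((P → ¬P) → (Q ∨ P))) ∧ ¬((Q ∨ P) → P) since w0 fails (¬Q ∧ (Q ∨ P)) ∧ ((P → ¬P) → (Q ∨ P)).
So the root w0 does not force ((¬Q ∧ (Q ∨ P)) ∧ ((P → ¬P) → (Q ∨ P))) ∧ ¬((Q ∨ P) → P); the model is a countermodel.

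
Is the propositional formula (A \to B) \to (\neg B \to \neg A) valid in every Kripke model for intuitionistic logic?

This is the forward direction of contraposition, which is intuitionistically derivable.
Assume A \to B and \neg B. If A held then B would follow, contradicting \neg B; so \neg A.

Yes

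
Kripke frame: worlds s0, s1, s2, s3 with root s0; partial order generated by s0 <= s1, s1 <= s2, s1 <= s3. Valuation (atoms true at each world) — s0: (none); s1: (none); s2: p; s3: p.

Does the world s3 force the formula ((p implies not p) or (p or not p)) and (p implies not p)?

s3 does not force ((p implies not p) or (p or not p)) and (p implies not p) since s3 fails p implies not p.

No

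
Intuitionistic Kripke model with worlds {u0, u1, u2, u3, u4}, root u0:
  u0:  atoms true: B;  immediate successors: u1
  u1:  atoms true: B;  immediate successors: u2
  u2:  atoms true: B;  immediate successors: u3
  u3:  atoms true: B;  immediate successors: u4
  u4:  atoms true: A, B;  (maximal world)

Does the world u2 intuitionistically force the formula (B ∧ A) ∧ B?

u2 ⊮ (B ∧ A) ∧ B since u2 fails B ∧ A.

No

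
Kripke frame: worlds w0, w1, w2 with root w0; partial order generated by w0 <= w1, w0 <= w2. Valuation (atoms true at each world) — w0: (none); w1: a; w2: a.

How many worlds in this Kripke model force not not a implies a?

w0: does not force it — w0 does not force not not a implies a: already at w0 itself, w0 forces not not a but w0 does not force a.
w1: forces it.
w2: forces it.
Worlds forcing the formula: {w1, w2}.

2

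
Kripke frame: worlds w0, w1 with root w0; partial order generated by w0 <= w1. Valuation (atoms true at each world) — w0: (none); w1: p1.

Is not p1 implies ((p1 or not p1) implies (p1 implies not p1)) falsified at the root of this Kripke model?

w0 forces not p1 implies ((p1 or not p1) implies (p1 implies not p1)) vacuously: no world accessible from w0 forces the antecedent not p1.
So the root w0 forces not p1 implies ((p1 or not p1) implies (p1 implies not p1)); the model is not a countermodel.

No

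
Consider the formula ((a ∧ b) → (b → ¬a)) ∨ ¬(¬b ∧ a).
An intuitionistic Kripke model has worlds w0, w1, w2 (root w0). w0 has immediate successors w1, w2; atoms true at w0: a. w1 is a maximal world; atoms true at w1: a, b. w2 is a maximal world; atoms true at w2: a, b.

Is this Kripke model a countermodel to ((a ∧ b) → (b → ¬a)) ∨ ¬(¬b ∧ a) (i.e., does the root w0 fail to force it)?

w0 ⊩ ((a ∧ b) → (b → ¬a)) ∨ ¬(¬b ∧ a) via the disjunct ¬(¬b ∧ a).
So the root w0 forces ((a ∧ b) → (b → ¬a)) ∨ ¬(¬b ∧ a); the model is not a countermodel.

No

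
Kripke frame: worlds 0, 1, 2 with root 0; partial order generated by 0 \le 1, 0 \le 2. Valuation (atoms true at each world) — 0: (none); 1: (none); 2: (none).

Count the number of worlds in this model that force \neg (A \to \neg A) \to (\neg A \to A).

0: forces it.
1: forces it.
2: forces it.
Worlds forcing the formula: {0, 1, 2}.

3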